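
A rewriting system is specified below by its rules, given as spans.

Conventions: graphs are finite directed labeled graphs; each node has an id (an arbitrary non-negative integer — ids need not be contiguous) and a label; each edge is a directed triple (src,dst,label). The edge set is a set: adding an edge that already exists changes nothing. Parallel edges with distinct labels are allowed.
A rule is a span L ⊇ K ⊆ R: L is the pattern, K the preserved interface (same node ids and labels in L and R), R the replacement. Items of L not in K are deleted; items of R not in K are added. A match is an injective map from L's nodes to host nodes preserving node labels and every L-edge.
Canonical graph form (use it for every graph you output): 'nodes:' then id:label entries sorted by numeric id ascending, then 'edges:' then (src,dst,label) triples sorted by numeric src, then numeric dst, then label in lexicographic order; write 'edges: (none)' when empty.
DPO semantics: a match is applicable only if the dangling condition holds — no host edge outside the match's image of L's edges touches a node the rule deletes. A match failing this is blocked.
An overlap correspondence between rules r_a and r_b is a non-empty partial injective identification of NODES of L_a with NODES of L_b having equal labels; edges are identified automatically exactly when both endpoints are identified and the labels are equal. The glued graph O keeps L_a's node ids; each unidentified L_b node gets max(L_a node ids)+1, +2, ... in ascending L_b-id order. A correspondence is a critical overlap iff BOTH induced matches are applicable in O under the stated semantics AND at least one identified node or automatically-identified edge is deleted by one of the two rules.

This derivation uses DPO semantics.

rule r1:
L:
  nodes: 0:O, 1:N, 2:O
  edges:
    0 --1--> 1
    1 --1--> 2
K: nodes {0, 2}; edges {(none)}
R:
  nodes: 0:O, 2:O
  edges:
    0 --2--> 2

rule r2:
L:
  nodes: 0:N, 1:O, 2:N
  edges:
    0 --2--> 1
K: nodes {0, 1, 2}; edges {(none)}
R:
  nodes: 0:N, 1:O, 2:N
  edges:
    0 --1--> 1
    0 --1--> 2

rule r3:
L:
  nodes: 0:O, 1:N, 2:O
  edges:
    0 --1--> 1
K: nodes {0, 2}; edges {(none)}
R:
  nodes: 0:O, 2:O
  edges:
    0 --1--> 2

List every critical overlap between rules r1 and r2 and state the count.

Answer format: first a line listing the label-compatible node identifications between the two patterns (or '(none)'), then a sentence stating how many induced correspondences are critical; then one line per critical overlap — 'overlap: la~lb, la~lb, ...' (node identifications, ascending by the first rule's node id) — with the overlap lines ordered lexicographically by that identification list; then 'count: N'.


label-compatible node identifications between L(r1) and L(r2): 0~1, 1~0, 1~2, 2~1
3 of the induced correspondences are critical overlaps of r1 and r2.
overlap: 0~1, 1~2
overlap: 1~2
overlap: 1~2, 2~1
count: 3


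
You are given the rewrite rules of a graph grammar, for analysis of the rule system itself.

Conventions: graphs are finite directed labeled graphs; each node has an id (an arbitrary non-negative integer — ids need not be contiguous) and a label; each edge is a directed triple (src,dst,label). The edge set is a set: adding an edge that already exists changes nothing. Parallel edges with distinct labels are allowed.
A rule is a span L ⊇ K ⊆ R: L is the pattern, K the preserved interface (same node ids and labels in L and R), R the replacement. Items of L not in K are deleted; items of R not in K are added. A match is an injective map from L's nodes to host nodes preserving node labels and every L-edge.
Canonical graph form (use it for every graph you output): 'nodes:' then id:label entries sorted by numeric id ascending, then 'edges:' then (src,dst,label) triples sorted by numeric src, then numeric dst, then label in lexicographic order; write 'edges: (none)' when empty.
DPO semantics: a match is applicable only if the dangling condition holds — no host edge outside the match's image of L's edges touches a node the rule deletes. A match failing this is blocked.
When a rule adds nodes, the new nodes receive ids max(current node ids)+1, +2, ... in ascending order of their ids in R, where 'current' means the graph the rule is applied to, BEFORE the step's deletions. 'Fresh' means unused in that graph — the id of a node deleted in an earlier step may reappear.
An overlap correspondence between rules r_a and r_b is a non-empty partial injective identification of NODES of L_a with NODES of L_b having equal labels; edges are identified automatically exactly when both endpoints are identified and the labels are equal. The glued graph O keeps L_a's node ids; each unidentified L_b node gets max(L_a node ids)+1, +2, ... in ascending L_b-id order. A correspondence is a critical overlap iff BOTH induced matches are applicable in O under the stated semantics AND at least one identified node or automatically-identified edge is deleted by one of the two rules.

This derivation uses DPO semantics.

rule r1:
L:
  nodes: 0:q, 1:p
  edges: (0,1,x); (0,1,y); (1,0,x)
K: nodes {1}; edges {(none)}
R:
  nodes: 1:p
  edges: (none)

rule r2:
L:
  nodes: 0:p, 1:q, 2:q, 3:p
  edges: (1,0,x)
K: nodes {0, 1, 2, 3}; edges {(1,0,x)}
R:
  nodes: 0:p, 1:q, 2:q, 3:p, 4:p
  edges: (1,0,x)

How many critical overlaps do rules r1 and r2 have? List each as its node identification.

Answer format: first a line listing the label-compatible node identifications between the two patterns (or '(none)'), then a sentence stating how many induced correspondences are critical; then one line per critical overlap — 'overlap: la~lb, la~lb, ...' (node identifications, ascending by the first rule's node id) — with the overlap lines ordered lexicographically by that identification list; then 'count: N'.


label-compatible node identifications between L(r1) and L(r2): 0~1, 0~2, 1~0, 1~3
4 of the induced correspondences are critical overlaps of r1 and r2.
overlap: 0~1, 1~0
overlap: 0~2
overlap: 0~2, 1~0
overlap: 0~2, 1~3
count: 4


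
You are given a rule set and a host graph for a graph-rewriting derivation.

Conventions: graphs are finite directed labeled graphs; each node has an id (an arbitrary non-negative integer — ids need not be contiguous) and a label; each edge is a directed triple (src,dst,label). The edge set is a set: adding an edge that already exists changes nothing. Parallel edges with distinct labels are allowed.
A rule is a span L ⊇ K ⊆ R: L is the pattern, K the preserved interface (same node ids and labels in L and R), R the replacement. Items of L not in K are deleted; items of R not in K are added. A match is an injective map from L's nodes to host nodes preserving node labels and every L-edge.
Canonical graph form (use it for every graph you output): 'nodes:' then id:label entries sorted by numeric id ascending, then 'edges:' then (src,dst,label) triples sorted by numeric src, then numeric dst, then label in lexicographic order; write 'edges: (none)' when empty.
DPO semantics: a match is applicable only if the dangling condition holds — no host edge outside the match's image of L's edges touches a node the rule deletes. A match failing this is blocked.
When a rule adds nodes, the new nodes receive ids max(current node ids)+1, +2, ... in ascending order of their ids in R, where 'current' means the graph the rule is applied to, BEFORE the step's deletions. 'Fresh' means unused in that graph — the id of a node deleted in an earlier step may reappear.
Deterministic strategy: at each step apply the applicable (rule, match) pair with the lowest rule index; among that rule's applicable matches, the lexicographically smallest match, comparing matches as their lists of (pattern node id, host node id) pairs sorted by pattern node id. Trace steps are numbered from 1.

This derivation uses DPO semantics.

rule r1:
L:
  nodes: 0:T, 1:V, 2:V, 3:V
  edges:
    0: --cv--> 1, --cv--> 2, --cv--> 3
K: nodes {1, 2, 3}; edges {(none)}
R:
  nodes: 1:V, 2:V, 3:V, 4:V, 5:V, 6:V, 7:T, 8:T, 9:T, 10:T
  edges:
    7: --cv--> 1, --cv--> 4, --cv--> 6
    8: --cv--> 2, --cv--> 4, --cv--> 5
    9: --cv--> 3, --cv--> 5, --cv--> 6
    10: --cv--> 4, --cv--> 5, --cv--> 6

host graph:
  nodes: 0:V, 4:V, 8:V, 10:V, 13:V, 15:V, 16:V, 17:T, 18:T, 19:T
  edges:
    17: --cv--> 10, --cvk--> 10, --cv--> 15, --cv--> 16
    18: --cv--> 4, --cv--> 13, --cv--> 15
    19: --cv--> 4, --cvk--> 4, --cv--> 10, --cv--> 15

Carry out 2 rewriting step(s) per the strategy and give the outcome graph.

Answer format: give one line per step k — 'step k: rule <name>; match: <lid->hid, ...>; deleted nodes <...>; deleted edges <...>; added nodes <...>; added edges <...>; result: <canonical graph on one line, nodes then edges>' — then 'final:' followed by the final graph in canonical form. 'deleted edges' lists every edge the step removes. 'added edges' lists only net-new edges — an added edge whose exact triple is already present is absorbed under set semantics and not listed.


step 1: rule r1; match: 0->18, 1->4, 2->13, 3->15; deleted nodes 18; deleted edges (18,4,cv); (18,13,cv); (18,15,cv); added nodes 20, 21, 22, 23, 24, 25, 26; added edges (23,4,cv); (23,20,cv); (23,22,cv); (24,13,cv); (24,20,cv); (24,21,cv); (25,15,cv); (25,21,cv); (25,22,cv); (26,20,cv); (26,21,cv); (26,22,cv); result: nodes: 0:V, 4:V, 8:V, 10:V, 13:V, 15:V, 16:V, 17:T, 19:T, 20:V, 21:V, 22:V, 23:T, 24:T, 25:T, 26:T edges: (17,10,cv); (17,10,cvk); (17,15,cv); (17,16,cv); (19,4,cv); (19,4,cvk); (19,10,cv); (19,15,cv); (23,4,cv); (23,20,cv); (23,22,cv); (24,13,cv); (24,20,cv); (24,21,cv); (25,15,cv); (25,21,cv); (25,22,cv); (26,20,cv); (26,21,cv); (26,22,cv)
step 2: rule r1; match: 0->23, 1->4, 2->20, 3->22; deleted nodes 23; deleted edges (23,4,cv); (23,20,cv); (23,22,cv); added nodes 27, 28, 29, 30, 31, 32, 33; added edges (30,4,cv); (30,27,cv); (30,29,cv); (31,20,cv); (31,27,cv); (31,28,cv); (32,22,cv); (32,28,cv); (32,29,cv); (33,27,cv); (33,28,cv); (33,29,cv); result: nodes: 0:V, 4:V, 8:V, 10:V, 13:V, 15:V, 16:V, 17:T, 19:T, 20:V, 21:V, 22:V, 24:T, 25:T, 26:T, 27:V, 28:V, 29:V, 30:T, 31:T, 32:T, 33:T edges: (17,10,cv); (17,10,cvk); (17,15,cv); (17,16,cv); (19,4,cv); (19,4,cvk); (19,10,cv); (19,15,cv); (24,13,cv); (24,20,cv); (24,21,cv); (25,15,cv); (25,21,cv); (25,22,cv); (26,20,cv); (26,21,cv); (26,22,cv); (30,4,cv); (30,27,cv); (30,29,cv); (31,20,cv); (31,27,cv); (31,28,cv); (32,22,cv); (32,28,cv); (32,29,cv); (33,27,cv); (33,28,cv); (33,29,cv)
final:
nodes: 0:V, 4:V, 8:V, 10:V, 13:V, 15:V, 16:V, 17:T, 19:T, 20:V, 21:V, 22:V, 24:T, 25:T, 26:T, 27:V, 28:V, 29:V, 30:T, 31:T, 32:T, 33:T
edges: (17,10,cv); (17,10,cvk); (17,15,cv); (17,16,cv); (19,4,cv); (19,4,cvk); (19,10,cv); (19,15,cv); (24,13,cv); (24,20,cv); (24,21,cv); (25,15,cv); (25,21,cv); (25,22,cv); (26,20,cv); (26,21,cv); (26,22,cv); (30,4,cv); (30,27,cv); (30,29,cv); (31,20,cv); (31,27,cv); (31,28,cv); (32,22,cv); (32,28,cv); (32,29,cv); (33,27,cv); (33,28,cv); (33,29,cv)


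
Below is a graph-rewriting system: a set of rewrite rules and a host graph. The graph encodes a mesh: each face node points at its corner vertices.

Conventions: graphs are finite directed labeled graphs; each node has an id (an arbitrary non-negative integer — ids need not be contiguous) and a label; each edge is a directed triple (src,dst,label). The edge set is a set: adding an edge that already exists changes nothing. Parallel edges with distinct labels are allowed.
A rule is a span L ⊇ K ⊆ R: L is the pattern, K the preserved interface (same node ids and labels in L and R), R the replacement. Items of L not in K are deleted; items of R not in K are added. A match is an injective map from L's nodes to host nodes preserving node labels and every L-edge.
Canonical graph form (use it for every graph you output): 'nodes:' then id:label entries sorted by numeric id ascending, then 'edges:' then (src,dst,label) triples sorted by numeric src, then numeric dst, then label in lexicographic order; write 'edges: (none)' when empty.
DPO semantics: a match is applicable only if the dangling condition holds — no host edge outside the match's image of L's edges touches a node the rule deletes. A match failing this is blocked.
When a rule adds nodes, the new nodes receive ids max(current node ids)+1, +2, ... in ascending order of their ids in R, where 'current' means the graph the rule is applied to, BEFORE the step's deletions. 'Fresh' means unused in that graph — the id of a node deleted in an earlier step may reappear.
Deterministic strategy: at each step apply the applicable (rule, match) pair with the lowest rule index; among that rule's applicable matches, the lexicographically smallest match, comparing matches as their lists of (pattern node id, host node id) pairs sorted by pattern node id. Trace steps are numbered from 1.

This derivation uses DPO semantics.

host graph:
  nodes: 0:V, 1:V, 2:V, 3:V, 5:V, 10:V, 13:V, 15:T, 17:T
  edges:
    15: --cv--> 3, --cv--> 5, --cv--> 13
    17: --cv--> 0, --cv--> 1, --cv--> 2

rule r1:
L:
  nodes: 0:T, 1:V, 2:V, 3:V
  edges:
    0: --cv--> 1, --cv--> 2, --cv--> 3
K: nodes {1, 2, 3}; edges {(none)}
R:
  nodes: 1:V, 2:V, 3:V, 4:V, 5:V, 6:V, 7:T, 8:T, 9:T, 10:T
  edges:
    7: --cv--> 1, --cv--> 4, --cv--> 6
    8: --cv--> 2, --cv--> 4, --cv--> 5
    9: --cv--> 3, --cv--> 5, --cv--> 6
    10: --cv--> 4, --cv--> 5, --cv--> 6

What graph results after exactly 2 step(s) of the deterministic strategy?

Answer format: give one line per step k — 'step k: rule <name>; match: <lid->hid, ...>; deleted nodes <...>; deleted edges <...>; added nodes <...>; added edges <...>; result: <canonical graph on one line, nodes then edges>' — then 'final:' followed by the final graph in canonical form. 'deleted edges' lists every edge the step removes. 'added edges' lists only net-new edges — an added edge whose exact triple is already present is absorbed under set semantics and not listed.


step 1: rule r1; match: 0->15, 1->3, 2->5, 3->13; deleted nodes 15; deleted edges (15,3,cv); (15,5,cv); (15,13,cv); added nodes 18, 19, 20, 21, 22, 23, 24; added edges (21,3,cv); (21,18,cv); (21,20,cv); (22,5,cv); (22,18,cv); (22,19,cv); (23,13,cv); (23,19,cv); (23,20,cv); (24,18,cv); (24,19,cv); (24,20,cv); result: nodes: 0:V, 1:V, 2:V, 3:V, 5:V, 10:V, 13:V, 17:T, 18:V, 19:V, 20:V, 21:T, 22:T, 23:T, 24:T edges: (17,0,cv); (17,1,cv); (17,2,cv); (21,3,cv); (21,18,cv); (21,20,cv); (22,5,cv); (22,18,cv); (22,19,cv); (23,13,cv); (23,19,cv); (23,20,cv); (24,18,cv); (24,19,cv); (24,20,cv)
step 2: rule r1; match: 0->17, 1->0, 2->1, 3->2; deleted nodes 17; deleted edges (17,0,cv); (17,1,cv); (17,2,cv); added nodes 25, 26, 27, 28, 29, 30, 31; added edges (28,0,cv); (28,25,cv); (28,27,cv); (29,1,cv); (29,25,cv); (29,26,cv); (30,2,cv); (30,26,cv); (30,27,cv); (31,25,cv); (31,26,cv); (31,27,cv); result: nodes: 0:V, 1:V, 2:V, 3:V, 5:V, 10:V, 13:V, 18:V, 19:V, 20:V, 21:T, 22:T, 23:T, 24:T, 25:V, 26:V, 27:V, 28:T, 29:T, 30:T, 31:T edges: (21,3,cv); (21,18,cv); (21,20,cv); (22,5,cv); (22,18,cv); (22,19,cv); (23,13,cv); (23,19,cv); (23,20,cv); (24,18,cv); (24,19,cv); (24,20,cv); (28,0,cv); (28,25,cv); (28,27,cv); (29,1,cv); (29,25,cv); (29,26,cv); (30,2,cv); (30,26,cv); (30,27,cv); (31,25,cv); (31,26,cv); (31,27,cv)
final:
nodes: 0:V, 1:V, 2:V, 3:V, 5:V, 10:V, 13:V, 18:V, 19:V, 20:V, 21:T, 22:T, 23:T, 24:T, 25:V, 26:V, 27:V, 28:T, 29:T, 30:T, 31:T
edges: (21,3,cv); (21,18,cv); (21,20,cv); (22,5,cv); (22,18,cv); (22,19,cv); (23,13,cv); (23,19,cv); (23,20,cv); (24,18,cv); (24,19,cv); (24,20,cv); (28,0,cv); (28,25,cv); (28,27,cv); (29,1,cv); (29,25,cv); (29,26,cv); (30,2,cv); (30,26,cv); (30,27,cv); (31,25,cv); (31,26,cv); (31,27,cv)


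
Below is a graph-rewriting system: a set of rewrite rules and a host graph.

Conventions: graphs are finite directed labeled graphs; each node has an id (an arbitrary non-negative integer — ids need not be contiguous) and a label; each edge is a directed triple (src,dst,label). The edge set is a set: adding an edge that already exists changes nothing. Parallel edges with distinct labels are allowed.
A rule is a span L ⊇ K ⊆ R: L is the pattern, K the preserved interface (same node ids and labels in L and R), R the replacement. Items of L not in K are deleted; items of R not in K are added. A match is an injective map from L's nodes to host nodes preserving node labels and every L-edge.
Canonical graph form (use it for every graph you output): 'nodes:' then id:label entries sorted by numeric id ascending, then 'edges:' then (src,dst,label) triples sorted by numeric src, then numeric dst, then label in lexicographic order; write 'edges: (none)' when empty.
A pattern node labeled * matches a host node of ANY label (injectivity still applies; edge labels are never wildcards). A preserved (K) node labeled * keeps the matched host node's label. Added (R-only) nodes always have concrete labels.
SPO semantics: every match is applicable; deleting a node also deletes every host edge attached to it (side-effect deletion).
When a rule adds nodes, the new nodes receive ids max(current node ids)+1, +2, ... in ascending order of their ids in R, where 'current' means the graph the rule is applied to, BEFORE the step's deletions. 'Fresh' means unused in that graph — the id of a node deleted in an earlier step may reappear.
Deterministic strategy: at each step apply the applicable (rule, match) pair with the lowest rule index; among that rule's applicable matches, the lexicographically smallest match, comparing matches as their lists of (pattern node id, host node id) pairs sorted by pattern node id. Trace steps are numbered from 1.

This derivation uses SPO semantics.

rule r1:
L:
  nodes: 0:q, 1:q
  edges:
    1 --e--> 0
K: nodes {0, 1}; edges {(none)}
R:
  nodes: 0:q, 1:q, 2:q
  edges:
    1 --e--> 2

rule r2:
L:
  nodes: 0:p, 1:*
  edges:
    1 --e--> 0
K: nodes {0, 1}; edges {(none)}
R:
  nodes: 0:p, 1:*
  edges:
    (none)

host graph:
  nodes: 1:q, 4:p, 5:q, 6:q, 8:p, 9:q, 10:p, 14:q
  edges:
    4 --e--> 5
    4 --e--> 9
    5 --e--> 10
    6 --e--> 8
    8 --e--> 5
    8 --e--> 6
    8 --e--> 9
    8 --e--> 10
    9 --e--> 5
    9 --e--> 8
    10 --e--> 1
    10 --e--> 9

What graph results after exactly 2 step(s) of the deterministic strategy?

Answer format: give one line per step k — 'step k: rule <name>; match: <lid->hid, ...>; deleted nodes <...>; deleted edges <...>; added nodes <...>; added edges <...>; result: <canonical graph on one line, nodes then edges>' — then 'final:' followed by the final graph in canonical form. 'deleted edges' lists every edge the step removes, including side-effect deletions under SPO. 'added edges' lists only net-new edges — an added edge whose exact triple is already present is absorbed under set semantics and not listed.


step 1: rule r1; match: 0->5, 1->9; deleted nodes (none); deleted edges (9,5,e); added nodes 15; added edges (9,15,e); result: nodes: 1:q, 4:p, 5:q, 6:q, 8:p, 9:q, 10:p, 14:q, 15:q edges: (4,5,e); (4,9,e); (5,10,e); (6,8,e); (8,5,e); (8,6,e); (8,9,e); (8,10,e); (9,8,e); (9,15,e); (10,1,e); (10,9,e)
step 2: rule r1; match: 0->15, 1->9; deleted nodes (none); deleted edges (9,15,e); added nodes 16; added edges (9,16,e); result: nodes: 1:q, 4:p, 5:q, 6:q, 8:p, 9:q, 10:p, 14:q, 15:q, 16:q edges: (4,5,e); (4,9,e); (5,10,e); (6,8,e); (8,5,e); (8,6,e); (8,9,e); (8,10,e); (9,8,e); (9,16,e); (10,1,e); (10,9,e)
final:
nodes: 1:q, 4:p, 5:q, 6:q, 8:p, 9:q, 10:p, 14:q, 15:q, 16:q
edges: (4,5,e); (4,9,e); (5,10,e); (6,8,e); (8,5,e); (8,6,e); (8,9,e); (8,10,e); (9,8,e); (9,16,e); (10,1,e); (10,9,e)


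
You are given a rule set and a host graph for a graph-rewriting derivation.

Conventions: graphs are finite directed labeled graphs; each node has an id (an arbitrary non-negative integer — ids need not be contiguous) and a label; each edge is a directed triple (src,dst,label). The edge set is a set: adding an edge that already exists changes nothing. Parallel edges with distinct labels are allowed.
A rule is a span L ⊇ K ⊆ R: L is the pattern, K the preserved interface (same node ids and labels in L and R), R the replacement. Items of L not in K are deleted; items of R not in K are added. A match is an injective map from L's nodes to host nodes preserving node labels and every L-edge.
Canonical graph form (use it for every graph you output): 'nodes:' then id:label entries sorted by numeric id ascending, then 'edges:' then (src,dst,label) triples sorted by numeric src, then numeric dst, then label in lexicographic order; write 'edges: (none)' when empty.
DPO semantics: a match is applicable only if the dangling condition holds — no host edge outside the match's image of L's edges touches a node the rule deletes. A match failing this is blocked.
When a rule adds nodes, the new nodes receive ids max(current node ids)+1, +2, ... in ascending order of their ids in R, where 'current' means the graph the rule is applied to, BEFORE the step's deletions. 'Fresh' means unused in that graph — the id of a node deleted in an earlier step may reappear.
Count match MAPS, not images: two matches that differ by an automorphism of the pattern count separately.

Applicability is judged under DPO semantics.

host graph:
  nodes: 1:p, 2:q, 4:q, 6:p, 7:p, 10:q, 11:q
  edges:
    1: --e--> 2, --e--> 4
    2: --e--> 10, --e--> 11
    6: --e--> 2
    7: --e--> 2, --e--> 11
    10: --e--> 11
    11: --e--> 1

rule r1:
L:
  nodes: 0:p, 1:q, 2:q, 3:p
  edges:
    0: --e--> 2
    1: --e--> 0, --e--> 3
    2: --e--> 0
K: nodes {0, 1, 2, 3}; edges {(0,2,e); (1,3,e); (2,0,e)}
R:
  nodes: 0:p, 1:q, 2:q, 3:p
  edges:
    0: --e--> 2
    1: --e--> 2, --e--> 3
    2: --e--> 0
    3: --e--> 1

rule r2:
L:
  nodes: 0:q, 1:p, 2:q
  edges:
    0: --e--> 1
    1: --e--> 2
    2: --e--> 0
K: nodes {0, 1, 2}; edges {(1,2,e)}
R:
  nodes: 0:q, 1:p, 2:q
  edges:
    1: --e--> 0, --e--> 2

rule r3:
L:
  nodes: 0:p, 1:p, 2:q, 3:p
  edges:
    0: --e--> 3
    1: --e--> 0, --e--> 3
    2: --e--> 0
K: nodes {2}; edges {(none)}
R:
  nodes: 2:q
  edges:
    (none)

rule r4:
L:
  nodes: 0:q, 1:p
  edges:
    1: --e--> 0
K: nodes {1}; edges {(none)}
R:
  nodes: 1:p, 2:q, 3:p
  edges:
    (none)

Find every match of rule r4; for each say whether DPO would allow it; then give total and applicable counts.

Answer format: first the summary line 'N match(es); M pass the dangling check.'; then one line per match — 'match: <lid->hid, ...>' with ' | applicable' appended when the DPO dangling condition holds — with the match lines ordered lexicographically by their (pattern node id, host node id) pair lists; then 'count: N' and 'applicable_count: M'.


5 match(es); 1 pass the dangling check.
match: 0->2, 1->1
match: 0->2, 1->6
match: 0->2, 1->7
match: 0->4, 1->1 | applicable
match: 0->11, 1->7
count: 5
applicable_count: 1


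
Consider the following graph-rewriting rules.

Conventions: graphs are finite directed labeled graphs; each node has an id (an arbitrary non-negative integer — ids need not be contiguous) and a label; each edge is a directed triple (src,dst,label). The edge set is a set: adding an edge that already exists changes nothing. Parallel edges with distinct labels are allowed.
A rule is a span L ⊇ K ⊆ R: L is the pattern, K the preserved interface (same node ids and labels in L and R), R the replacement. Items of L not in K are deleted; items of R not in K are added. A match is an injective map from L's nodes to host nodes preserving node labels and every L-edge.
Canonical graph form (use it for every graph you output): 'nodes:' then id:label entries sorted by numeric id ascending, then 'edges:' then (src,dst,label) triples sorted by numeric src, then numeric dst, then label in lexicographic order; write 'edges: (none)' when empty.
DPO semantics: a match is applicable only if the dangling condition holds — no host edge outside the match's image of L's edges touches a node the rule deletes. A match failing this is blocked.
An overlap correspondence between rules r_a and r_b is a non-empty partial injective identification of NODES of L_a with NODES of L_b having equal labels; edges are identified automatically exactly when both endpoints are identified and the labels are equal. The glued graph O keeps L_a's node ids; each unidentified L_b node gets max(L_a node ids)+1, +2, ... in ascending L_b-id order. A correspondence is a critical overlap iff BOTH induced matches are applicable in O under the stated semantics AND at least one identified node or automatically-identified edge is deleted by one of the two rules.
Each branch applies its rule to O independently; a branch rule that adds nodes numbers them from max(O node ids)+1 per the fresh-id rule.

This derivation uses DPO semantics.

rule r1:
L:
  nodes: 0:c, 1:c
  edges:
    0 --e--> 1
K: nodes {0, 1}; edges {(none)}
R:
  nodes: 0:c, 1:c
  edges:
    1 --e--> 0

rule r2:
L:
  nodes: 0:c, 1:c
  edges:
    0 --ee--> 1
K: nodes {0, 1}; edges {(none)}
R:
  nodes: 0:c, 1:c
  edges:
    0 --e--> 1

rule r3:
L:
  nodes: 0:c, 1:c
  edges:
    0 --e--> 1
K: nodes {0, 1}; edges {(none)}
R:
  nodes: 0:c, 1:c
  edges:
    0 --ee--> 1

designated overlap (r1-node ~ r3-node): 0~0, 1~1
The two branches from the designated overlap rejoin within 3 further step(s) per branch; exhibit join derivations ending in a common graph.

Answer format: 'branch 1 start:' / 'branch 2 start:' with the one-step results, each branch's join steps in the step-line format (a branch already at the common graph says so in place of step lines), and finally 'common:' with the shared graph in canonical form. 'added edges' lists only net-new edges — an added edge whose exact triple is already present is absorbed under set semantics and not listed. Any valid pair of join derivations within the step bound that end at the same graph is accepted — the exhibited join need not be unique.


branch 1 start:
nodes: 0:c, 1:c
edges: (1,0,e)
branch 2 start:
nodes: 0:c, 1:c
edges: (0,1,ee)
branch 1 step 1: rule r1; match: 0->1, 1->0; deleted nodes (none); deleted edges (1,0,e); added nodes (none); added edges (0,1,e); result: nodes: 0:c, 1:c edges: (0,1,e)
branch 2 step 1: rule r2; match: 0->0, 1->1; deleted nodes (none); deleted edges (0,1,ee); added nodes (none); added edges (0,1,e); result: nodes: 0:c, 1:c edges: (0,1,e)
common:
nodes: 0:c, 1:c
edges: (0,1,e)


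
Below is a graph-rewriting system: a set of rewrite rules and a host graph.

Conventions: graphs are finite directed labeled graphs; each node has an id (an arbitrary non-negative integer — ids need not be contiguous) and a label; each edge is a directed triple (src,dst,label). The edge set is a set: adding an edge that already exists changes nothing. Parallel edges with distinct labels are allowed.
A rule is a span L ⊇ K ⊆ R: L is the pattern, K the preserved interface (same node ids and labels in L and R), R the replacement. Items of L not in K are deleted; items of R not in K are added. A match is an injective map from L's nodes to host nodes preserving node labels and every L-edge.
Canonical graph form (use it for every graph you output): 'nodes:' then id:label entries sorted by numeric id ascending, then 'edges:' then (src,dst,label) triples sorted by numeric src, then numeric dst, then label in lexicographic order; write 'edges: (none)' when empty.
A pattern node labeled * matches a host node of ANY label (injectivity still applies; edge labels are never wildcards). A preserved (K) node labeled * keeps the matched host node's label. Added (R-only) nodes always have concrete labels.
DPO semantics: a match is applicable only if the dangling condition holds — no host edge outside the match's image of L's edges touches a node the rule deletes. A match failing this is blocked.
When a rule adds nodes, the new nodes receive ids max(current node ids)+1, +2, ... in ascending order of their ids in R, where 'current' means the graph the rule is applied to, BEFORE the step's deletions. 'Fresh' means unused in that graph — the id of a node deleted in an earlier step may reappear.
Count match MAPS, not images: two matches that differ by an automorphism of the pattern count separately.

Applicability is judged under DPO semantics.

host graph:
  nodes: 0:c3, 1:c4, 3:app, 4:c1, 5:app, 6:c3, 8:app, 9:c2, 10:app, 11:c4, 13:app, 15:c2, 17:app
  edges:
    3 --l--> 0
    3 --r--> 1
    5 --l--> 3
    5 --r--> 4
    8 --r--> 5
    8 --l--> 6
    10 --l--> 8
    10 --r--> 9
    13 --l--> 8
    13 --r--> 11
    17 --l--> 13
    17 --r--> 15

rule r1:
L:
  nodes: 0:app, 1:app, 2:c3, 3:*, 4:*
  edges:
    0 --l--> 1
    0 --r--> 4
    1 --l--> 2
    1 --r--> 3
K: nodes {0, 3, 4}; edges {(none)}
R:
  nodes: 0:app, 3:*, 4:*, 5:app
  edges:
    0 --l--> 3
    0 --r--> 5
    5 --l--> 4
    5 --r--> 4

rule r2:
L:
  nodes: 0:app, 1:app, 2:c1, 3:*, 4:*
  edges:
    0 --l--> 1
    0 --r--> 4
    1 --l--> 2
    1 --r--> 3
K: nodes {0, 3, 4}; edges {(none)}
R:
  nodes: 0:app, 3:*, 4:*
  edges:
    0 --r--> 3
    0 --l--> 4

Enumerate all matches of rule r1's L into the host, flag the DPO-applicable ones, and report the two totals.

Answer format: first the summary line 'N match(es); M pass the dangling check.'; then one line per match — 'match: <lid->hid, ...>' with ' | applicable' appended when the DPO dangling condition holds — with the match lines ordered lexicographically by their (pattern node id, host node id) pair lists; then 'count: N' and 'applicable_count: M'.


3 match(es); 1 pass the dangling check.
match: 0->5, 1->3, 2->0, 3->1, 4->4 | applicable
match: 0->10, 1->8, 2->6, 3->5, 4->9
match: 0->13, 1->8, 2->6, 3->5, 4->11
count: 3
applicable_count: 1


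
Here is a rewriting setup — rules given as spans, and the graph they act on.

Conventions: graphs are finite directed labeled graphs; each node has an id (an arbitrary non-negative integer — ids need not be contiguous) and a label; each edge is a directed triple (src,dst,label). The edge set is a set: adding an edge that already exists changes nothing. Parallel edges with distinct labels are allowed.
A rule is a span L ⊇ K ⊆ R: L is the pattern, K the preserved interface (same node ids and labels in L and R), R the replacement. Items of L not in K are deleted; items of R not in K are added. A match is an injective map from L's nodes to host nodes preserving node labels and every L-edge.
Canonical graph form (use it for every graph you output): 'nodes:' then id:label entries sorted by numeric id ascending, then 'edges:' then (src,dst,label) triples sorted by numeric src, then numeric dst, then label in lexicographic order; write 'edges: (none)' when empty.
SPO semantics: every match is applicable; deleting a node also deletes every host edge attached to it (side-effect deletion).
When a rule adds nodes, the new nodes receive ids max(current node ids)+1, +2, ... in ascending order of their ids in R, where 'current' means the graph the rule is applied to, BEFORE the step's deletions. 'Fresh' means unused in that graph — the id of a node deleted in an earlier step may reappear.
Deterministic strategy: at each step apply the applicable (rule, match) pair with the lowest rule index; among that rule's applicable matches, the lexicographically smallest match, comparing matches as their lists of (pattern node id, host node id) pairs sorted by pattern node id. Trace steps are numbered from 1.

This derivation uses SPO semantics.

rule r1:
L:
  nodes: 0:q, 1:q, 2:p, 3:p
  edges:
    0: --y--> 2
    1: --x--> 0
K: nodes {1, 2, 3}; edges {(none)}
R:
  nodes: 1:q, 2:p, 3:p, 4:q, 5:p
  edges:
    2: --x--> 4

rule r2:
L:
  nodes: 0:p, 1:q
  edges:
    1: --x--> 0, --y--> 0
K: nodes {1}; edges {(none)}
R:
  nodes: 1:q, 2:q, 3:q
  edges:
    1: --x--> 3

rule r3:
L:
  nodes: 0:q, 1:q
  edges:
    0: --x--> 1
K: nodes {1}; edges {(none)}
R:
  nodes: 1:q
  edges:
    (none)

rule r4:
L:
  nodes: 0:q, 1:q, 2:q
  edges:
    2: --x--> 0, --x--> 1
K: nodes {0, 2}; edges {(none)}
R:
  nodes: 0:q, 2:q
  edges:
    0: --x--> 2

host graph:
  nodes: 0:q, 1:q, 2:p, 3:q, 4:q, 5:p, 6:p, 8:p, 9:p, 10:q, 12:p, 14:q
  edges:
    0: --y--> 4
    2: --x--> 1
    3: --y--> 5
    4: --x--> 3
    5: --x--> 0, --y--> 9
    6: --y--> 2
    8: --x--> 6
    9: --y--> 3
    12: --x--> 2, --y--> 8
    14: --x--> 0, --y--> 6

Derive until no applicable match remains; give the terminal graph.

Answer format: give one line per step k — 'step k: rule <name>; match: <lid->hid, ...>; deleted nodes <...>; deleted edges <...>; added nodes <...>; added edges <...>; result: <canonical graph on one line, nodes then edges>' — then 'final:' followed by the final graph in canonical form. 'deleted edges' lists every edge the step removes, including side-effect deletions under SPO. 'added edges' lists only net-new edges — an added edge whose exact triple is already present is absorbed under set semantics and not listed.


step 1: rule r1; match: 0->3, 1->4, 2->5, 3->2; deleted nodes 3; deleted edges (3,5,y); (4,3,x); (9,3,y); added nodes 15, 16; added edges (5,15,x); result: nodes: 0:q, 1:q, 2:p, 4:q, 5:p, 6:p, 8:p, 9:p, 10:q, 12:p, 14:q, 15:q, 16:p edges: (0,4,y); (2,1,x); (5,0,x); (5,9,y); (5,15,x); (6,2,y); (8,6,x); (12,2,x); (12,8,y); (14,0,x); (14,6,y)
step 2: rule r3; match: 0->14, 1->0; deleted nodes 14; deleted edges (14,0,x); (14,6,y); added nodes (none); added edges (none); result: nodes: 0:q, 1:q, 2:p, 4:q, 5:p, 6:p, 8:p, 9:p, 10:q, 12:p, 15:q, 16:p edges: (0,4,y); (2,1,x); (5,0,x); (5,9,y); (5,15,x); (6,2,y); (8,6,x); (12,2,x); (12,8,y)
final:
nodes: 0:q, 1:q, 2:p, 4:q, 5:p, 6:p, 8:p, 9:p, 10:q, 12:p, 15:q, 16:p
edges: (0,4,y); (2,1,x); (5,0,x); (5,9,y); (5,15,x); (6,2,y); (8,6,x); (12,2,x); (12,8,y)


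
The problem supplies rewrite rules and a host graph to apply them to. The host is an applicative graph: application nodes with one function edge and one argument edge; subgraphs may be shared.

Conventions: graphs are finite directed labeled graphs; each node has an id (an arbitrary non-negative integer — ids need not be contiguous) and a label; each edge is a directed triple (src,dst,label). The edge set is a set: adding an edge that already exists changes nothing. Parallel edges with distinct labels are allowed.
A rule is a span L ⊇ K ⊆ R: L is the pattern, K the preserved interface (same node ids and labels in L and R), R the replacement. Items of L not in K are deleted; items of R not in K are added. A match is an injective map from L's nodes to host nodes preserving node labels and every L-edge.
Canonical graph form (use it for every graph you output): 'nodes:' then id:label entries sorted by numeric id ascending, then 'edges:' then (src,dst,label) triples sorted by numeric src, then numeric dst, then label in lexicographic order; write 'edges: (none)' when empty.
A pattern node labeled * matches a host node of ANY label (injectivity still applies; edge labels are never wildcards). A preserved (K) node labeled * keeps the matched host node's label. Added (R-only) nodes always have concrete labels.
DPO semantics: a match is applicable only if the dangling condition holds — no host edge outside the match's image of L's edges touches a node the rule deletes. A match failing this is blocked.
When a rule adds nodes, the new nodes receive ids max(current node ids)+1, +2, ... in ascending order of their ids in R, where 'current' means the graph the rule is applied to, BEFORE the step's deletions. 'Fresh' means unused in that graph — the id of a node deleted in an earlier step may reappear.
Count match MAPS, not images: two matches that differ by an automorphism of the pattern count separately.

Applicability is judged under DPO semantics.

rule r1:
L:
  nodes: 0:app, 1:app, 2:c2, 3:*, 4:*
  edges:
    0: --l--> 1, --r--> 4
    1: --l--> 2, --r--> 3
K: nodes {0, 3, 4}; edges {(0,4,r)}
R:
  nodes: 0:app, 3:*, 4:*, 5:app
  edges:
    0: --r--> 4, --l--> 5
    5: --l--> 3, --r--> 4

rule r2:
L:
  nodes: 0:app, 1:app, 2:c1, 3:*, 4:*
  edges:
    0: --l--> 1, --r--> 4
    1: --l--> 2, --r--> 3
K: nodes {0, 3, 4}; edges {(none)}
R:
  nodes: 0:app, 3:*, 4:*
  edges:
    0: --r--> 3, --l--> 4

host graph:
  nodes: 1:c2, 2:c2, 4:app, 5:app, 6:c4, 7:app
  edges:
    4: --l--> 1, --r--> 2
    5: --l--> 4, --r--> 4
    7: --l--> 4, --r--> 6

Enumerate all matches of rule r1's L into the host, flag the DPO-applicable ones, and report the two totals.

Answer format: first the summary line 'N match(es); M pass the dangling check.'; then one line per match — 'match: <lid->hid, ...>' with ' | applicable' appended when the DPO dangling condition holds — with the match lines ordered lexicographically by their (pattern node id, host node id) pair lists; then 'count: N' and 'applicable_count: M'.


1 match(es); 0 pass the dangling check.
match: 0->7, 1->4, 2->1, 3->2, 4->6
count: 1
applicable_count: 0


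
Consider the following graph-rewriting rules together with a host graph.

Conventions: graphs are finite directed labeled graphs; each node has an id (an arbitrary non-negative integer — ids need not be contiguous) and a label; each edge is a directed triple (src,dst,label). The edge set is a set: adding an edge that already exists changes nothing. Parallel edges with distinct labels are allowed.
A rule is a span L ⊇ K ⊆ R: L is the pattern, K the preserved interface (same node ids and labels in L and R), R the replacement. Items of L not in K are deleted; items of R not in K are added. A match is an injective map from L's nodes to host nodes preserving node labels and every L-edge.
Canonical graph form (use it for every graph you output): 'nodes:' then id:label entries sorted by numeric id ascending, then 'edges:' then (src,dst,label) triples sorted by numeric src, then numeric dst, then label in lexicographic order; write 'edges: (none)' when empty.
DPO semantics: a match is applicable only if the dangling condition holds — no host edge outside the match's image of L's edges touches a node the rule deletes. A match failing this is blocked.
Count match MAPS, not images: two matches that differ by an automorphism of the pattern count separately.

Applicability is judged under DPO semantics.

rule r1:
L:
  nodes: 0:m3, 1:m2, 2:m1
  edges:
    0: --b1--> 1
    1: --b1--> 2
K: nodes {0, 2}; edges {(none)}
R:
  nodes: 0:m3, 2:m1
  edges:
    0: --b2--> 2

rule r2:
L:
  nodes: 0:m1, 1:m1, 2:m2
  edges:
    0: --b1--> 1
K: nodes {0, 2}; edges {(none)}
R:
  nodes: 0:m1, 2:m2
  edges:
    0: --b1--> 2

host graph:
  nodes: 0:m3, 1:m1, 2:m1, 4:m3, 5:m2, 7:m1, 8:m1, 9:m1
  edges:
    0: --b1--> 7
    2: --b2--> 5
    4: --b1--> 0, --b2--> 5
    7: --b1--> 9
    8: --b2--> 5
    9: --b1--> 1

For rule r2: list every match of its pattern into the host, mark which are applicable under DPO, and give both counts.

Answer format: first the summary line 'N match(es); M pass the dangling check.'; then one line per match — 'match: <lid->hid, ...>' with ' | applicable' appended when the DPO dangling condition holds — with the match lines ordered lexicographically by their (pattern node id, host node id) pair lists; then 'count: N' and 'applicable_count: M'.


2 match(es); 1 pass the dangling check.
match: 0->7, 1->9, 2->5
match: 0->9, 1->1, 2->5 | applicable
count: 2
applicable_count: 1


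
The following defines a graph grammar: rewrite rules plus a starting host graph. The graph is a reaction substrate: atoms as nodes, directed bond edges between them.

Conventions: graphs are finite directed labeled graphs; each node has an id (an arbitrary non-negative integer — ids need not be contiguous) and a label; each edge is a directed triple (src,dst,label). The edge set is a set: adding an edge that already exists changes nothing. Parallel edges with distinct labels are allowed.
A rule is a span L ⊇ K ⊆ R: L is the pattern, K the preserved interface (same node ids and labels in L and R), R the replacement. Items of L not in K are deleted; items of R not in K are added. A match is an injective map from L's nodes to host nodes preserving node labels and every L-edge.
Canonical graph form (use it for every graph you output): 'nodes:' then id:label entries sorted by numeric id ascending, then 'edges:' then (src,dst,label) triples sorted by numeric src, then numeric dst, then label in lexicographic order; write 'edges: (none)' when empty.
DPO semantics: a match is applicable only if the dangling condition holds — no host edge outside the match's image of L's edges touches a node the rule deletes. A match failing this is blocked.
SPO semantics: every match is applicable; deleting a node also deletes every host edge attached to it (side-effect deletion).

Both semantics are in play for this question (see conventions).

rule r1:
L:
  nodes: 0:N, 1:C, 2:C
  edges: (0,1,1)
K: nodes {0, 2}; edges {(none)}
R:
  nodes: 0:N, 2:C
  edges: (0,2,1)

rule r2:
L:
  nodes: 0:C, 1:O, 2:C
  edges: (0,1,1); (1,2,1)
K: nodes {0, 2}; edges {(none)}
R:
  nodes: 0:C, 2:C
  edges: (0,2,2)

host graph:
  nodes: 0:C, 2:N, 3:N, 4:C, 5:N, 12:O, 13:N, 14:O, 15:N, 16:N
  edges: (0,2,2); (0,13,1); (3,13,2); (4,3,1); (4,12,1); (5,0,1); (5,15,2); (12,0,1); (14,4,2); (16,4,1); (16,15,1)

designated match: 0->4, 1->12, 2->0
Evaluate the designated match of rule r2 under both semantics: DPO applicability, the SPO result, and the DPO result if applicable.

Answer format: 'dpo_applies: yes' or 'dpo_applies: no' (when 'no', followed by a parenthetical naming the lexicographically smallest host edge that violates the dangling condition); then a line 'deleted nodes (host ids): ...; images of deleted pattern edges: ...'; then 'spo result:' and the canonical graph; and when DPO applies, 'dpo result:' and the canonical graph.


dpo_applies: yes
deleted nodes (host ids): 12; images of deleted pattern edges: (4,12,1); (12,0,1)
spo result:
nodes: 0:C, 2:N, 3:N, 4:C, 5:N, 13:N, 14:O, 15:N, 16:N
edges: (0,2,2); (0,13,1); (3,13,2); (4,0,2); (4,3,1); (5,0,1); (5,15,2); (14,4,2); (16,4,1); (16,15,1)
dpo result:
nodes: 0:C, 2:N, 3:N, 4:C, 5:N, 13:N, 14:O, 15:N, 16:N
edges: (0,2,2); (0,13,1); (3,13,2); (4,0,2); (4,3,1); (5,0,1); (5,15,2); (14,4,2); (16,4,1); (16,15,1)
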